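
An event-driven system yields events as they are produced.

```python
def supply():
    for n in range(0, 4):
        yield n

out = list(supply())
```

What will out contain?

Step 1: The generator yields each value from range(0, 4).
Step 2: list() consumes all yields: [0, 1, 2, 3].
Therefore out = [0, 1, 2, 3].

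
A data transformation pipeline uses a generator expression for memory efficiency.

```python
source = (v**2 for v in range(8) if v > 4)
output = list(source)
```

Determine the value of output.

Step 1: For range(8), keep v > 4, then square:
  v=0: 0 <= 4, excluded
  v=1: 1 <= 4, excluded
  v=2: 2 <= 4, excluded
  v=3: 3 <= 4, excluded
  v=4: 4 <= 4, excluded
  v=5: 5 > 4, yield 5**2 = 25
  v=6: 6 > 4, yield 6**2 = 36
  v=7: 7 > 4, yield 7**2 = 49
Therefore output = [25, 36, 49].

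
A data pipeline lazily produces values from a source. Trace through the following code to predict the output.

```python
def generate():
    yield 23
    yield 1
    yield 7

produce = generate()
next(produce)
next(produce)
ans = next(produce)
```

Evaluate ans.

Step 1: generate() creates a generator.
Step 2: next(produce) yields 23 (consumed and discarded).
Step 3: next(produce) yields 1 (consumed and discarded).
Step 4: next(produce) yields 7, assigned to ans.
Therefore ans = 7.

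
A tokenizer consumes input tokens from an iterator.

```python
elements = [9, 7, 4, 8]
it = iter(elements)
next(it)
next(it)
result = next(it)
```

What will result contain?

Step 1: Create iterator over [9, 7, 4, 8].
Step 2: next() consumes 9.
Step 3: next() consumes 7.
Step 4: next() returns 4.
Therefore result = 4.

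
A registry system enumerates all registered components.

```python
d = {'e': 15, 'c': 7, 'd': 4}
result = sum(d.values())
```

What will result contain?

Step 1: d.values() = [15, 7, 4].
Step 2: sum = 26.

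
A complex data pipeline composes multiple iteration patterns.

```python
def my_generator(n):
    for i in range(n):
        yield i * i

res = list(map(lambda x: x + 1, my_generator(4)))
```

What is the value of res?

Step 1: my_generator(4) yields squares: [0, 1, 4, 9].
Step 2: map adds 1 to each: [1, 2, 5, 10].
Therefore res = [1, 2, 5, 10].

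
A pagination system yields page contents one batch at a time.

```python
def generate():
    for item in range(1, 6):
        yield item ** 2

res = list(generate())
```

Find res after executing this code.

Step 1: For each item in range(1, 6), yield item**2:
  item=1: yield 1**2 = 1
  item=2: yield 2**2 = 4
  item=3: yield 3**2 = 9
  item=4: yield 4**2 = 16
  item=5: yield 5**2 = 25
Therefore res = [1, 4, 9, 16, 25].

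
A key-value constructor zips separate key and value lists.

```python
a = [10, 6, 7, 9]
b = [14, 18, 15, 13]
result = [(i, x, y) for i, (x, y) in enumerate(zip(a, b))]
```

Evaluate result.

Step 1: enumerate(zip(a, b)) gives index with paired elements:
  i=0: (10, 14)
  i=1: (6, 18)
  i=2: (7, 15)
  i=3: (9, 13)
Therefore result = [(0, 10, 14), (1, 6, 18), (2, 7, 15), (3, 9, 13)].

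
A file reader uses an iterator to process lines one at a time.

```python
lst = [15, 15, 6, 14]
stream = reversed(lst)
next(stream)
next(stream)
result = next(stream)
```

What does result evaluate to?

Step 1: reversed([15, 15, 6, 14]) gives iterator: [14, 6, 15, 15].
Step 2: First next() = 14, second next() = 6.
Step 3: Third next() = 15.
Therefore result = 15.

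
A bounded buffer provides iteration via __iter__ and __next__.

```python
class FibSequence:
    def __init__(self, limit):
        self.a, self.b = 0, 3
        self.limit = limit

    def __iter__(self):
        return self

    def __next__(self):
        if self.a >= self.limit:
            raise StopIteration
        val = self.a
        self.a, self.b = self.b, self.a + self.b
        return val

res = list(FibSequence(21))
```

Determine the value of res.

Step 1: Fibonacci-like sequence (a=0, b=3) until >= 21:
  Yield 0, then a,b = 3,3
  Yield 3, then a,b = 3,6
  Yield 3, then a,b = 6,9
  Yield 6, then a,b = 9,15
  Yield 9, then a,b = 15,24
  Yield 15, then a,b = 24,39
Step 2: 24 >= 21, stop.
Therefore res = [0, 3, 3, 6, 9, 15].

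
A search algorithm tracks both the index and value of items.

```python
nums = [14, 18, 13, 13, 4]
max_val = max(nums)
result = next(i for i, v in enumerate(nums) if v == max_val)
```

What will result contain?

Step 1: max([14, 18, 13, 13, 4]) = 18.
Step 2: Find first index where value == 18:
  Index 0: 14 != 18
  Index 1: 18 == 18, found!
Therefore result = 1.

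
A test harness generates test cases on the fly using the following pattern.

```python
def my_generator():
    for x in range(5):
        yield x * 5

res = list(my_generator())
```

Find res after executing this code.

Step 1: For each x in range(5), yield x * 5:
  x=0: yield 0 * 5 = 0
  x=1: yield 1 * 5 = 5
  x=2: yield 2 * 5 = 10
  x=3: yield 3 * 5 = 15
  x=4: yield 4 * 5 = 20
Therefore res = [0, 5, 10, 15, 20].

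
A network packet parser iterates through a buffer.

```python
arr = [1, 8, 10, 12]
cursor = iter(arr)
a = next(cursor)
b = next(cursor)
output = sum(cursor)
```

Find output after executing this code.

Step 1: Create iterator over [1, 8, 10, 12].
Step 2: a = next() = 1, b = next() = 8.
Step 3: sum() of remaining [10, 12] = 22.
Therefore output = 22.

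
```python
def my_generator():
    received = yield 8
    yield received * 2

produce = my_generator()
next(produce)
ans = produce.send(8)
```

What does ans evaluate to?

Step 1: next(produce) advances to first yield, producing 8.
Step 2: send(8) resumes, received = 8.
Step 3: yield received * 2 = 8 * 2 = 16.
Therefore ans = 16.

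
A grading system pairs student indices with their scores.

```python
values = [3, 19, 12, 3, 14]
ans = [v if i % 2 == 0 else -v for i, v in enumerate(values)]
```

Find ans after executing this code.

Step 1: For each (i, v), keep v if i is even, negate if odd:
  i=0 (even): keep 3
  i=1 (odd): negate to -19
  i=2 (even): keep 12
  i=3 (odd): negate to -3
  i=4 (even): keep 14
Therefore ans = [3, -19, 12, -3, 14].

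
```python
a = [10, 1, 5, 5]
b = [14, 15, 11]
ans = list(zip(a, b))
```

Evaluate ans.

Step 1: zip stops at shortest (len(a)=4, len(b)=3):
  Index 0: (10, 14)
  Index 1: (1, 15)
  Index 2: (5, 11)
Step 2: Last element of a (5) has no pair, dropped.
Therefore ans = [(10, 14), (1, 15), (5, 11)].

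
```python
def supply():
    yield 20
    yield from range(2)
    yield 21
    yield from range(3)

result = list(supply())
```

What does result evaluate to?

Step 1: Trace yields in order:
  yield 20
  yield 0
  yield 1
  yield 21
  yield 0
  yield 1
  yield 2
Therefore result = [20, 0, 1, 21, 0, 1, 2].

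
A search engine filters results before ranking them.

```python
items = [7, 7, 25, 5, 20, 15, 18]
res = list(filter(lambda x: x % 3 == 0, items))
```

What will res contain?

Step 1: Filter elements divisible by 3:
  7 % 3 = 1: removed
  7 % 3 = 1: removed
  25 % 3 = 1: removed
  5 % 3 = 2: removed
  20 % 3 = 2: removed
  15 % 3 = 0: kept
  18 % 3 = 0: kept
Therefore res = [15, 18].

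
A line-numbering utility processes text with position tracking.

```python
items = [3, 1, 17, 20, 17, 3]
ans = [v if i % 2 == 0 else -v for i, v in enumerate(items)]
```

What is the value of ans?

Step 1: For each (i, v), keep v if i is even, negate if odd:
  i=0 (even): keep 3
  i=1 (odd): negate to -1
  i=2 (even): keep 17
  i=3 (odd): negate to -20
  i=4 (even): keep 17
  i=5 (odd): negate to -3
Therefore ans = [3, -1, 17, -20, 17, -3].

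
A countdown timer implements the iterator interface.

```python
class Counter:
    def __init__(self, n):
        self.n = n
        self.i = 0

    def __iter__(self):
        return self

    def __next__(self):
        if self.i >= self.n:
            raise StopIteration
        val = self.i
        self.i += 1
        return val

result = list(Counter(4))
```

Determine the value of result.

Step 1: Counter(4) creates an iterator counting 0 to 3.
Step 2: list() consumes all values: [0, 1, 2, 3].
Therefore result = [0, 1, 2, 3].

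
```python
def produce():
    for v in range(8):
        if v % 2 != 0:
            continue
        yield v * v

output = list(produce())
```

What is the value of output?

Step 1: Only yield v**2 when v is divisible by 2:
  v=0: 0 % 2 == 0, yield 0**2 = 0
  v=2: 2 % 2 == 0, yield 2**2 = 4
  v=4: 4 % 2 == 0, yield 4**2 = 16
  v=6: 6 % 2 == 0, yield 6**2 = 36
Therefore output = [0, 4, 16, 36].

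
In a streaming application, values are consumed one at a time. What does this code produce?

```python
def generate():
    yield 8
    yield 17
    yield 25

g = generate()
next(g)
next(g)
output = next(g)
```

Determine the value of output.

Step 1: generate() creates a generator.
Step 2: next(g) yields 8 (consumed and discarded).
Step 3: next(g) yields 17 (consumed and discarded).
Step 4: next(g) yields 25, assigned to output.
Therefore output = 25.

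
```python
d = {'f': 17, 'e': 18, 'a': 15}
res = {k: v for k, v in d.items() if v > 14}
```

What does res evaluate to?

Step 1: Filter items where value > 14:
  'f': 17 > 14: kept
  'e': 18 > 14: kept
  'a': 15 > 14: kept
Therefore res = {'f': 17, 'e': 18, 'a': 15}.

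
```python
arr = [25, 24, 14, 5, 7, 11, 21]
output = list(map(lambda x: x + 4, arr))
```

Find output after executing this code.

Step 1: Apply lambda x: x + 4 to each element:
  25 -> 29
  24 -> 28
  14 -> 18
  5 -> 9
  7 -> 11
  11 -> 15
  21 -> 25
Therefore output = [29, 28, 18, 9, 11, 15, 25].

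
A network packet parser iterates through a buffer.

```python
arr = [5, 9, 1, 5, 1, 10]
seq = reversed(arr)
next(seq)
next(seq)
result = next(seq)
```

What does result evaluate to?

Step 1: reversed([5, 9, 1, 5, 1, 10]) gives iterator: [10, 1, 5, 1, 9, 5].
Step 2: First next() = 10, second next() = 1.
Step 3: Third next() = 5.
Therefore result = 5.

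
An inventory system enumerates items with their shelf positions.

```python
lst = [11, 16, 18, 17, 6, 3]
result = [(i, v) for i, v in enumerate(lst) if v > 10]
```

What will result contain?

Step 1: Filter enumerate([11, 16, 18, 17, 6, 3]) keeping v > 10:
  (0, 11): 11 > 10, included
  (1, 16): 16 > 10, included
  (2, 18): 18 > 10, included
  (3, 17): 17 > 10, included
  (4, 6): 6 <= 10, excluded
  (5, 3): 3 <= 10, excluded
Therefore result = [(0, 11), (1, 16), (2, 18), (3, 17)].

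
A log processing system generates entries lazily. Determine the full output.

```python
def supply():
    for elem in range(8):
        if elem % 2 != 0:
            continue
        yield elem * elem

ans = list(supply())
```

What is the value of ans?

Step 1: Only yield elem**2 when elem is divisible by 2:
  elem=0: 0 % 2 == 0, yield 0**2 = 0
  elem=2: 2 % 2 == 0, yield 2**2 = 4
  elem=4: 4 % 2 == 0, yield 4**2 = 16
  elem=6: 6 % 2 == 0, yield 6**2 = 36
Therefore ans = [0, 4, 16, 36].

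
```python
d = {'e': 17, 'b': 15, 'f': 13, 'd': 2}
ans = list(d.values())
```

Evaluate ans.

Step 1: d.values() returns the dictionary values in insertion order.
Therefore ans = [17, 15, 13, 2].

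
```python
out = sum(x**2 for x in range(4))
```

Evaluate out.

Step 1: Compute x**2 for each x in range(4):
  x=0: 0**2 = 0
  x=1: 1**2 = 1
  x=2: 2**2 = 4
  x=3: 3**2 = 9
Step 2: sum = 0 + 1 + 4 + 9 = 14.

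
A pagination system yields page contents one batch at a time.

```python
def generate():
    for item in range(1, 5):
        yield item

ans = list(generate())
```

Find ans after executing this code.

Step 1: The generator yields each value from range(1, 5).
Step 2: list() consumes all yields: [1, 2, 3, 4].
Therefore ans = [1, 2, 3, 4].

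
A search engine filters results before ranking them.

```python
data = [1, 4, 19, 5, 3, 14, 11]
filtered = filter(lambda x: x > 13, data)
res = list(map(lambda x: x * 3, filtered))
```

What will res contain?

Step 1: Filter data for elements > 13:
  1: removed
  4: removed
  19: kept
  5: removed
  3: removed
  14: kept
  11: removed
Step 2: Map x * 3 on filtered [19, 14]:
  19 -> 57
  14 -> 42
Therefore res = [57, 42].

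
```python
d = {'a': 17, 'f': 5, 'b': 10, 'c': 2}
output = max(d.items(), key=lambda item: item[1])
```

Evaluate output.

Step 1: Find item with maximum value:
  ('a', 17)
  ('f', 5)
  ('b', 10)
  ('c', 2)
Step 2: Maximum value is 17 at key 'a'.
Therefore output = ('a', 17).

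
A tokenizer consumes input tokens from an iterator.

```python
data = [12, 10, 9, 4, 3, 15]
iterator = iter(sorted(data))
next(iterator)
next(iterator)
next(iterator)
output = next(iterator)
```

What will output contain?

Step 1: sorted([12, 10, 9, 4, 3, 15]) = [3, 4, 9, 10, 12, 15].
Step 2: Create iterator and skip 3 elements.
Step 3: next() returns 10.
Therefore output = 10.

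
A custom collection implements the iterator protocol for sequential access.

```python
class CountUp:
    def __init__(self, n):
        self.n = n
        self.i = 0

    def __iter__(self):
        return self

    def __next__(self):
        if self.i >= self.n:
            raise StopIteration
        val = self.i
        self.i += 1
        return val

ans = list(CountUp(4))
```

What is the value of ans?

Step 1: CountUp(4) creates an iterator counting 0 to 3.
Step 2: list() consumes all values: [0, 1, 2, 3].
Therefore ans = [0, 1, 2, 3].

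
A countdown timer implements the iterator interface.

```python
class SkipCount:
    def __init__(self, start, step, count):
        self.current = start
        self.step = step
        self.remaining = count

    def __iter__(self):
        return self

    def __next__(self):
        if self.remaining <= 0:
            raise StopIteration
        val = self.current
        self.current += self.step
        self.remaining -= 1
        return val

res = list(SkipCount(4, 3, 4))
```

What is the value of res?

Step 1: SkipCount starts at 4, increments by 3, for 4 steps:
  Yield 4, then current += 3
  Yield 7, then current += 3
  Yield 10, then current += 3
  Yield 13, then current += 3
Therefore res = [4, 7, 10, 13].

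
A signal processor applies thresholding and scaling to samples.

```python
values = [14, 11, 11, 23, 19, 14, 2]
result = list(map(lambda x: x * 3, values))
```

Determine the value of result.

Step 1: Apply lambda x: x * 3 to each element:
  14 -> 42
  11 -> 33
  11 -> 33
  23 -> 69
  19 -> 57
  14 -> 42
  2 -> 6
Therefore result = [42, 33, 33, 69, 57, 42, 6].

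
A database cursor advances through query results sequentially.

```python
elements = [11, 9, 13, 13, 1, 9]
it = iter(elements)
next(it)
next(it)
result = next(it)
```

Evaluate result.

Step 1: Create iterator over [11, 9, 13, 13, 1, 9].
Step 2: next() consumes 11.
Step 3: next() consumes 9.
Step 4: next() returns 13.
Therefore result = 13.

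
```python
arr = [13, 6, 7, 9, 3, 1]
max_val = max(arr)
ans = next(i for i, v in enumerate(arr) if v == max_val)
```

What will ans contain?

Step 1: max([13, 6, 7, 9, 3, 1]) = 13.
Step 2: Find first index where value == 13:
  Index 0: 13 == 13, found!
Therefore ans = 0.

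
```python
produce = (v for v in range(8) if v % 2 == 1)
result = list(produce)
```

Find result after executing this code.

Step 1: Filter range(8) keeping only odd values:
  v=0: even, excluded
  v=1: odd, included
  v=2: even, excluded
  v=3: odd, included
  v=4: even, excluded
  v=5: odd, included
  v=6: even, excluded
  v=7: odd, included
Therefore result = [1, 3, 5, 7].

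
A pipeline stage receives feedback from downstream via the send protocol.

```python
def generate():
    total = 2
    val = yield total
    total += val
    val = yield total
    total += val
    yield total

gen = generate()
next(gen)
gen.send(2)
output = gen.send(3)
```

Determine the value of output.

Step 1: next() -> yield total=2.
Step 2: send(2) -> val=2, total = 2+2 = 4, yield 4.
Step 3: send(3) -> val=3, total = 4+3 = 7, yield 7.
Therefore output = 7.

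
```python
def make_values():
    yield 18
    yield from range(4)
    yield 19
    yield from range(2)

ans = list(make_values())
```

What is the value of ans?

Step 1: Trace yields in order:
  yield 18
  yield 0
  yield 1
  yield 2
  yield 3
  yield 19
  yield 0
  yield 1
Therefore ans = [18, 0, 1, 2, 3, 19, 0, 1].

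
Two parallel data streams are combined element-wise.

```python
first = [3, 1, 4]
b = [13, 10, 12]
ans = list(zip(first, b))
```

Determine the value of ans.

Step 1: zip pairs elements at same index:
  Index 0: (3, 13)
  Index 1: (1, 10)
  Index 2: (4, 12)
Therefore ans = [(3, 13), (1, 10), (4, 12)].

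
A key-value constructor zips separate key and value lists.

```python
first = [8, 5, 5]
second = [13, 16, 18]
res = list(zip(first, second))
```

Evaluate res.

Step 1: zip pairs elements at same index:
  Index 0: (8, 13)
  Index 1: (5, 16)
  Index 2: (5, 18)
Therefore res = [(8, 13), (5, 16), (5, 18)].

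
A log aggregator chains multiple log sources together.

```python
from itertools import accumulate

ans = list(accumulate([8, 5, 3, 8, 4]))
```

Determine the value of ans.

Step 1: accumulate computes running sums:
  + 8 = 8
  + 5 = 13
  + 3 = 16
  + 8 = 24
  + 4 = 28
Therefore ans = [8, 13, 16, 24, 28].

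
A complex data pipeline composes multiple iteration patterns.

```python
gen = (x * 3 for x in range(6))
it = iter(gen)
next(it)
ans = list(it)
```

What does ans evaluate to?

Step 1: Generator produces [0, 3, 6, 9, 12, 15].
Step 2: next(it) consumes first element (0).
Step 3: list(it) collects remaining: [3, 6, 9, 12, 15].
Therefore ans = [3, 6, 9, 12, 15].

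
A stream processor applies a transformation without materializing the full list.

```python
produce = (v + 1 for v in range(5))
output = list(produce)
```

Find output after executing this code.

Step 1: For each v in range(5), compute v+1:
  v=0: 0+1 = 1
  v=1: 1+1 = 2
  v=2: 2+1 = 3
  v=3: 3+1 = 4
  v=4: 4+1 = 5
Therefore output = [1, 2, 3, 4, 5].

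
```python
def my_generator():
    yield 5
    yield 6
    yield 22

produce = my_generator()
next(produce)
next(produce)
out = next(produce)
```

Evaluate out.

Step 1: my_generator() creates a generator.
Step 2: next(produce) yields 5 (consumed and discarded).
Step 3: next(produce) yields 6 (consumed and discarded).
Step 4: next(produce) yields 22, assigned to out.
Therefore out = 22.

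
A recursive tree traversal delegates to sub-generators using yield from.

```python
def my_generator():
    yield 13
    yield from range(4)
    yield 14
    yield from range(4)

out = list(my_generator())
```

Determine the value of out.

Step 1: Trace yields in order:
  yield 13
  yield 0
  yield 1
  yield 2
  yield 3
  yield 14
  yield 0
  yield 1
  yield 2
  yield 3
Therefore out = [13, 0, 1, 2, 3, 14, 0, 1, 2, 3].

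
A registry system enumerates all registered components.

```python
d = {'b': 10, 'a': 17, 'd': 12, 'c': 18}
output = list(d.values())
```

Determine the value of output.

Step 1: d.values() returns the dictionary values in insertion order.
Therefore output = [10, 17, 12, 18].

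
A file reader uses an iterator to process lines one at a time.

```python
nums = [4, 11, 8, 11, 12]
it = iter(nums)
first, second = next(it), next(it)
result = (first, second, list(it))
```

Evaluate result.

Step 1: Create iterator over [4, 11, 8, 11, 12].
Step 2: first = 4, second = 11.
Step 3: Remaining elements: [8, 11, 12].
Therefore result = (4, 11, [8, 11, 12]).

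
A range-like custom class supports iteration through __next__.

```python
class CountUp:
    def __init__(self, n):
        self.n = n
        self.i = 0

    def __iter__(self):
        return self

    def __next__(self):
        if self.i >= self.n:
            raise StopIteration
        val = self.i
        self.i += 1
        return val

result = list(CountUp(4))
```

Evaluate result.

Step 1: CountUp(4) creates an iterator counting 0 to 3.
Step 2: list() consumes all values: [0, 1, 2, 3].
Therefore result = [0, 1, 2, 3].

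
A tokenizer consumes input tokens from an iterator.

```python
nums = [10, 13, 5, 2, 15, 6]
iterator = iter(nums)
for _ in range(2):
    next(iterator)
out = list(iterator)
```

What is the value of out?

Step 1: Create iterator over [10, 13, 5, 2, 15, 6].
Step 2: Advance 2 positions (consuming [10, 13]).
Step 3: list() collects remaining elements: [5, 2, 15, 6].
Therefore out = [5, 2, 15, 6].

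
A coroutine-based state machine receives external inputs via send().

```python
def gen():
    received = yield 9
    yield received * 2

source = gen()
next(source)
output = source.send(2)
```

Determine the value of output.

Step 1: next(source) advances to first yield, producing 9.
Step 2: send(2) resumes, received = 2.
Step 3: yield received * 2 = 2 * 2 = 4.
Therefore output = 4.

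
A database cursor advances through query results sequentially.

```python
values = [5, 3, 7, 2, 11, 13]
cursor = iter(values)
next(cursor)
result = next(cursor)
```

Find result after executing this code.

Step 1: Create iterator over [5, 3, 7, 2, 11, 13].
Step 2: next() consumes 5.
Step 3: next() returns 3.
Therefore result = 3.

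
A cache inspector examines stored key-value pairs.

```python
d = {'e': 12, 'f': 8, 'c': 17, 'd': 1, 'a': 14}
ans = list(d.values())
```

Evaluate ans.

Step 1: d.values() returns the dictionary values in insertion order.
Therefore ans = [12, 8, 17, 1, 14].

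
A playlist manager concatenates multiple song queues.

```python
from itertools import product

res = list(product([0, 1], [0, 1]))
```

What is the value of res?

Step 1: product([0, 1], [0, 1]) gives all pairs:
  (0, 0)
  (0, 1)
  (1, 0)
  (1, 1)
Therefore res = [(0, 0), (0, 1), (1, 0), (1, 1)].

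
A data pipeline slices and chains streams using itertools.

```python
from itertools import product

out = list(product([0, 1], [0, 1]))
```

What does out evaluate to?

Step 1: product([0, 1], [0, 1]) gives all pairs:
  (0, 0)
  (0, 1)
  (1, 0)
  (1, 1)
Therefore out = [(0, 0), (0, 1), (1, 0), (1, 1)].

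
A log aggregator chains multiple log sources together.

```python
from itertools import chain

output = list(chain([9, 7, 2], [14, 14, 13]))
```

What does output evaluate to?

Step 1: chain() concatenates iterables: [9, 7, 2] + [14, 14, 13].
Therefore output = [9, 7, 2, 14, 14, 13].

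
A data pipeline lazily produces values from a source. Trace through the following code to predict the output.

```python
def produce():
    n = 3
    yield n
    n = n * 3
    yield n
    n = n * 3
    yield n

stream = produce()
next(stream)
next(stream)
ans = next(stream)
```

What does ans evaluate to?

Step 1: Trace through generator execution:
  Yield 1: n starts at 3, yield 3
  Yield 2: n = 3 * 3 = 9, yield 9
  Yield 3: n = 9 * 3 = 27, yield 27
Step 2: First next() gets 3, second next() gets the second value, third next() yields 27.
Therefore ans = 27.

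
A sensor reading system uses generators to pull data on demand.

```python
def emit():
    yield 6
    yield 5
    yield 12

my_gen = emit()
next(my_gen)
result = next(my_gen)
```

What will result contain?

Step 1: emit() creates a generator.
Step 2: next(my_gen) yields 6 (consumed and discarded).
Step 3: next(my_gen) yields 5, assigned to result.
Therefore result = 5.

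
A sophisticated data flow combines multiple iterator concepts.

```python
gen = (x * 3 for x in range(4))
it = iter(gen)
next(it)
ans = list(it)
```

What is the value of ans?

Step 1: Generator produces [0, 3, 6, 9].
Step 2: next(it) consumes first element (0).
Step 3: list(it) collects remaining: [3, 6, 9].
Therefore ans = [3, 6, 9].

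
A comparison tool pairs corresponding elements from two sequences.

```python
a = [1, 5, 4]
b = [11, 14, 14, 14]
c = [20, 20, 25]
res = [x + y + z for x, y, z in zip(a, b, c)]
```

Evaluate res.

Step 1: zip three lists (truncates to shortest, len=3):
  1 + 11 + 20 = 32
  5 + 14 + 20 = 39
  4 + 14 + 25 = 43
Therefore res = [32, 39, 43].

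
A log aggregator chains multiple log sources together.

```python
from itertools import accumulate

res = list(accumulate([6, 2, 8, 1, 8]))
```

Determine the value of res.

Step 1: accumulate computes running sums:
  + 6 = 6
  + 2 = 8
  + 8 = 16
  + 1 = 17
  + 8 = 25
Therefore res = [6, 8, 16, 17, 25].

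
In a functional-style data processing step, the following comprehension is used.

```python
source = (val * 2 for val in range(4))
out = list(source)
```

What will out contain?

Step 1: For each val in range(4), compute val*2:
  val=0: 0*2 = 0
  val=1: 1*2 = 2
  val=2: 2*2 = 4
  val=3: 3*2 = 6
Therefore out = [0, 2, 4, 6].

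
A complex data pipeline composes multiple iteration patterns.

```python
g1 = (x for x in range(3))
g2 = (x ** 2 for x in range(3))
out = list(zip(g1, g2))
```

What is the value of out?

Step 1: g1 produces [0, 1, 2].
Step 2: g2 produces [0, 1, 4].
Step 3: zip pairs them: [(0, 0), (1, 1), (2, 4)].
Therefore out = [(0, 0), (1, 1), (2, 4)].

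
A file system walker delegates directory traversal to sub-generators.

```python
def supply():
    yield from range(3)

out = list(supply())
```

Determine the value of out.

Step 1: yield from delegates to the iterable, yielding each element.
Step 2: Collected values: [0, 1, 2].
Therefore out = [0, 1, 2].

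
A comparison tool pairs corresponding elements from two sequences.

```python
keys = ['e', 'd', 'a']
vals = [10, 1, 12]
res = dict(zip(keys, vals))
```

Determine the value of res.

Step 1: zip pairs keys with values:
  'e' -> 10
  'd' -> 1
  'a' -> 12
Therefore res = {'e': 10, 'd': 1, 'a': 12}.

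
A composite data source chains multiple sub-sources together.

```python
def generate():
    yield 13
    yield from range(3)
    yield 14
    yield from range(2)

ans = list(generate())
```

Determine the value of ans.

Step 1: Trace yields in order:
  yield 13
  yield 0
  yield 1
  yield 2
  yield 14
  yield 0
  yield 1
Therefore ans = [13, 0, 1, 2, 14, 0, 1].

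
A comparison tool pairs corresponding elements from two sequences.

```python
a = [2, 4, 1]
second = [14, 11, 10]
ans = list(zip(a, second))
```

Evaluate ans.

Step 1: zip pairs elements at same index:
  Index 0: (2, 14)
  Index 1: (4, 11)
  Index 2: (1, 10)
Therefore ans = [(2, 14), (4, 11), (1, 10)].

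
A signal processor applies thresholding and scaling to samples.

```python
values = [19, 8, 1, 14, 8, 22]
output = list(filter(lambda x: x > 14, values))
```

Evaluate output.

Step 1: Filter elements > 14:
  19: kept
  8: removed
  1: removed
  14: removed
  8: removed
  22: kept
Therefore output = [19, 22].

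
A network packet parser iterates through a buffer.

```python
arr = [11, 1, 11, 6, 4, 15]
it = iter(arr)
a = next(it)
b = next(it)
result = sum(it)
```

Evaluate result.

Step 1: Create iterator over [11, 1, 11, 6, 4, 15].
Step 2: a = next() = 11, b = next() = 1.
Step 3: sum() of remaining [11, 6, 4, 15] = 36.
Therefore result = 36.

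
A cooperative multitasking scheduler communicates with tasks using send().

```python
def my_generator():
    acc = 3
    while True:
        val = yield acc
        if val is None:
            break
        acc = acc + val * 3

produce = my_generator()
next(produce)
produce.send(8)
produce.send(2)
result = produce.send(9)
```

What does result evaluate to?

Step 1: next() -> yield acc=3.
Step 2: send(8) -> val=8, acc = 3 + 8*3 = 27, yield 27.
Step 3: send(2) -> val=2, acc = 27 + 2*3 = 33, yield 33.
Step 4: send(9) -> val=9, acc = 33 + 9*3 = 60, yield 60.
Therefore result = 60.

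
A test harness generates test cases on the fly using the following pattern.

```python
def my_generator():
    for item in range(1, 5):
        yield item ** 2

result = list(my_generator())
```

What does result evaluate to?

Step 1: For each item in range(1, 5), yield item**2:
  item=1: yield 1**2 = 1
  item=2: yield 2**2 = 4
  item=3: yield 3**2 = 9
  item=4: yield 4**2 = 16
Therefore result = [1, 4, 9, 16].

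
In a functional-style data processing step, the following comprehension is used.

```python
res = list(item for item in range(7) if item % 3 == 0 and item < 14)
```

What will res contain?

Step 1: Filter range(7) where item % 3 == 0 and item < 14:
  item=0: both conditions met, included
  item=1: excluded (1 % 3 != 0)
  item=2: excluded (2 % 3 != 0)
  item=3: both conditions met, included
  item=4: excluded (4 % 3 != 0)
  item=5: excluded (5 % 3 != 0)
  item=6: both conditions met, included
Therefore res = [0, 3, 6].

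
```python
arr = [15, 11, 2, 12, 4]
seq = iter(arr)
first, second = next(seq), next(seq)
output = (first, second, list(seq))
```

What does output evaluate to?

Step 1: Create iterator over [15, 11, 2, 12, 4].
Step 2: first = 15, second = 11.
Step 3: Remaining elements: [2, 12, 4].
Therefore output = (15, 11, [2, 12, 4]).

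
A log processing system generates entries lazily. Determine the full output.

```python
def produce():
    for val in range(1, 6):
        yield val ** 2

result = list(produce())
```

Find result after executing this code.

Step 1: For each val in range(1, 6), yield val**2:
  val=1: yield 1**2 = 1
  val=2: yield 2**2 = 4
  val=3: yield 3**2 = 9
  val=4: yield 4**2 = 16
  val=5: yield 5**2 = 25
Therefore result = [1, 4, 9, 16, 25].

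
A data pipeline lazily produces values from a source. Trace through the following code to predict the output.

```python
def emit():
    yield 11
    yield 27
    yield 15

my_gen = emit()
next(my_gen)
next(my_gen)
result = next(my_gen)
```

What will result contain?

Step 1: emit() creates a generator.
Step 2: next(my_gen) yields 11 (consumed and discarded).
Step 3: next(my_gen) yields 27 (consumed and discarded).
Step 4: next(my_gen) yields 15, assigned to result.
Therefore result = 15.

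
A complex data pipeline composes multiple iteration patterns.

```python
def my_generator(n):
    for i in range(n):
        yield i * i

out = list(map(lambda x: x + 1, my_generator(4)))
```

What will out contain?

Step 1: my_generator(4) yields squares: [0, 1, 4, 9].
Step 2: map adds 1 to each: [1, 2, 5, 10].
Therefore out = [1, 2, 5, 10].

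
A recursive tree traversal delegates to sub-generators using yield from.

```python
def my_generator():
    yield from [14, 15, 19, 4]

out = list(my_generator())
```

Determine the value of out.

Step 1: yield from delegates to the iterable, yielding each element.
Step 2: Collected values: [14, 15, 19, 4].
Therefore out = [14, 15, 19, 4].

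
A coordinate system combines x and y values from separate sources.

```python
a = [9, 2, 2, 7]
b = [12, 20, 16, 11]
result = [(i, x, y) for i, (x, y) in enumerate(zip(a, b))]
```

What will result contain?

Step 1: enumerate(zip(a, b)) gives index with paired elements:
  i=0: (9, 12)
  i=1: (2, 20)
  i=2: (2, 16)
  i=3: (7, 11)
Therefore result = [(0, 9, 12), (1, 2, 20), (2, 2, 16), (3, 7, 11)].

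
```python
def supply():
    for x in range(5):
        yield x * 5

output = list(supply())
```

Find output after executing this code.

Step 1: For each x in range(5), yield x * 5:
  x=0: yield 0 * 5 = 0
  x=1: yield 1 * 5 = 5
  x=2: yield 2 * 5 = 10
  x=3: yield 3 * 5 = 15
  x=4: yield 4 * 5 = 20
Therefore output = [0, 5, 10, 15, 20].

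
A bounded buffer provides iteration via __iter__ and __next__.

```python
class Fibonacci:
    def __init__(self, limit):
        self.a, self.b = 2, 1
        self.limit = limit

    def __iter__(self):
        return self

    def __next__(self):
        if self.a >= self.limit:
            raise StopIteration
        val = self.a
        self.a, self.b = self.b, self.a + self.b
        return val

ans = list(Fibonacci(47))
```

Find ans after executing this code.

Step 1: Fibonacci-like sequence (a=2, b=1) until >= 47:
  Yield 2, then a,b = 1,3
  Yield 1, then a,b = 3,4
  Yield 3, then a,b = 4,7
  Yield 4, then a,b = 7,11
  Yield 7, then a,b = 11,18
  Yield 11, then a,b = 18,29
  Yield 18, then a,b = 29,47
  Yield 29, then a,b = 47,76
Step 2: 47 >= 47, stop.
Therefore ans = [2, 1, 3, 4, 7, 11, 18, 29].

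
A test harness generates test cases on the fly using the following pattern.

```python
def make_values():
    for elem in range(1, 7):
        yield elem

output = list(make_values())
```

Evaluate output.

Step 1: The generator yields each value from range(1, 7).
Step 2: list() consumes all yields: [1, 2, 3, 4, 5, 6].
Therefore output = [1, 2, 3, 4, 5, 6].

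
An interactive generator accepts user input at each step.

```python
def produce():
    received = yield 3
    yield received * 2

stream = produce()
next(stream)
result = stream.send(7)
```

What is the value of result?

Step 1: next(stream) advances to first yield, producing 3.
Step 2: send(7) resumes, received = 7.
Step 3: yield received * 2 = 7 * 2 = 14.
Therefore result = 14.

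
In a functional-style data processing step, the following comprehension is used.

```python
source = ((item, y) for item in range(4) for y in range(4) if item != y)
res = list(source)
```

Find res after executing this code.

Step 1: Nested generator over range(4) x range(4) where item != y:
  (0, 0): excluded (item == y)
  (0, 1): included
  (0, 2): included
  (0, 3): included
  (1, 0): included
  (1, 1): excluded (item == y)
  (1, 2): included
  (1, 3): included
  (2, 0): included
  (2, 1): included
  (2, 2): excluded (item == y)
  (2, 3): included
  (3, 0): included
  (3, 1): included
  (3, 2): included
  (3, 3): excluded (item == y)
Therefore res = [(0, 1), (0, 2), (0, 3), (1, 0), (1, 2), (1, 3), (2, 0), (2, 1), (2, 3), (3, 0), (3, 1), (3, 2)].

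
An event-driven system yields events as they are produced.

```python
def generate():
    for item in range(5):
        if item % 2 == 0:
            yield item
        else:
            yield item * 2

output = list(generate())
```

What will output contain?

Step 1: For each item in range(5), yield item if even, else item*2:
  item=0 (even): yield 0
  item=1 (odd): yield 1*2 = 2
  item=2 (even): yield 2
  item=3 (odd): yield 3*2 = 6
  item=4 (even): yield 4
Therefore output = [0, 2, 2, 6, 4].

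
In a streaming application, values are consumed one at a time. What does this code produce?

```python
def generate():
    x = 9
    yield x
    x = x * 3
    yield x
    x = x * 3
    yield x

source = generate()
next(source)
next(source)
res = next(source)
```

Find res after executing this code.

Step 1: Trace through generator execution:
  Yield 1: x starts at 9, yield 9
  Yield 2: x = 9 * 3 = 27, yield 27
  Yield 3: x = 27 * 3 = 81, yield 81
Step 2: First next() gets 9, second next() gets the second value, third next() yields 81.
Therefore res = 81.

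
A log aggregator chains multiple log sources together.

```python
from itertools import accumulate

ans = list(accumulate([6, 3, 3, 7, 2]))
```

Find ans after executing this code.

Step 1: accumulate computes running sums:
  + 6 = 6
  + 3 = 9
  + 3 = 12
  + 7 = 19
  + 2 = 21
Therefore ans = [6, 9, 12, 19, 21].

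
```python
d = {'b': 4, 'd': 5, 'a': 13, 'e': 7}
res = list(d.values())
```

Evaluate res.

Step 1: d.values() returns the dictionary values in insertion order.
Therefore res = [4, 5, 13, 7].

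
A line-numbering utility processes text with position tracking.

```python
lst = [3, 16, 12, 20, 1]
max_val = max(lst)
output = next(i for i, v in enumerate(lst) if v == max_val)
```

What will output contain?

Step 1: max([3, 16, 12, 20, 1]) = 20.
Step 2: Find first index where value == 20:
  Index 0: 3 != 20
  Index 1: 16 != 20
  Index 2: 12 != 20
  Index 3: 20 == 20, found!
Therefore output = 3.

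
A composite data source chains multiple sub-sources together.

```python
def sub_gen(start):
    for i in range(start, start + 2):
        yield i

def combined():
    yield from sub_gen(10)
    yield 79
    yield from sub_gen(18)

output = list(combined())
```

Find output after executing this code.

Step 1: combined() delegates to sub_gen(10):
  yield 10
  yield 11
Step 2: yield 79
Step 3: Delegates to sub_gen(18):
  yield 18
  yield 19
Therefore output = [10, 11, 79, 18, 19].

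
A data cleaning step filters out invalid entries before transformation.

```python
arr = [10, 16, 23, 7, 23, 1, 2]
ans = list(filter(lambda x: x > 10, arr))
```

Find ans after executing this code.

Step 1: Filter elements > 10:
  10: removed
  16: kept
  23: kept
  7: removed
  23: kept
  1: removed
  2: removed
Therefore ans = [16, 23, 23].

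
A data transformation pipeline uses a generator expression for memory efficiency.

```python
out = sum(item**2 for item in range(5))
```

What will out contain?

Step 1: Compute item**2 for each item in range(5):
  item=0: 0**2 = 0
  item=1: 1**2 = 1
  item=2: 2**2 = 4
  item=3: 3**2 = 9
  item=4: 4**2 = 16
Step 2: sum = 0 + 1 + 4 + 9 + 16 = 30.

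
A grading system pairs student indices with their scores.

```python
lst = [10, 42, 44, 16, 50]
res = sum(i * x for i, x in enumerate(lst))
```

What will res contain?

Step 1: Compute i * x for each (i, x) in enumerate([10, 42, 44, 16, 50]):
  i=0, x=10: 0*10 = 0
  i=1, x=42: 1*42 = 42
  i=2, x=44: 2*44 = 88
  i=3, x=16: 3*16 = 48
  i=4, x=50: 4*50 = 200
Step 2: sum = 0 + 42 + 88 + 48 + 200 = 378.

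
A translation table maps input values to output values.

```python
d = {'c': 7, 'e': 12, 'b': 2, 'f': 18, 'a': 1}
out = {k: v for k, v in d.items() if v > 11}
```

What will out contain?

Step 1: Filter items where value > 11:
  'c': 7 <= 11: removed
  'e': 12 > 11: kept
  'b': 2 <= 11: removed
  'f': 18 > 11: kept
  'a': 1 <= 11: removed
Therefore out = {'e': 12, 'f': 18}.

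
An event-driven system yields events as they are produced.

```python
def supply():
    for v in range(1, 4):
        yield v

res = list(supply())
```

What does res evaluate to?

Step 1: The generator yields each value from range(1, 4).
Step 2: list() consumes all yields: [1, 2, 3].
Therefore res = [1, 2, 3].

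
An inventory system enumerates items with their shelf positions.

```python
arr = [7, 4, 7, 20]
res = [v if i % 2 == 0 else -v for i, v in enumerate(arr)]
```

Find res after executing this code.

Step 1: For each (i, v), keep v if i is even, negate if odd:
  i=0 (even): keep 7
  i=1 (odd): negate to -4
  i=2 (even): keep 7
  i=3 (odd): negate to -20
Therefore res = [7, -4, 7, -20].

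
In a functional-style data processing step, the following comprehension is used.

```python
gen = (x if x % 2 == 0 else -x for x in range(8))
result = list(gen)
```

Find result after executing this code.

Step 1: For each x in range(8), yield x if even, else -x:
  x=0: even, yield 0
  x=1: odd, yield -1
  x=2: even, yield 2
  x=3: odd, yield -3
  x=4: even, yield 4
  x=5: odd, yield -5
  x=6: even, yield 6
  x=7: odd, yield -7
Therefore result = [0, -1, 2, -3, 4, -5, 6, -7].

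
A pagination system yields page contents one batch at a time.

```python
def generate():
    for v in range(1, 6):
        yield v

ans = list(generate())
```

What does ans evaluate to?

Step 1: The generator yields each value from range(1, 6).
Step 2: list() consumes all yields: [1, 2, 3, 4, 5].
Therefore ans = [1, 2, 3, 4, 5].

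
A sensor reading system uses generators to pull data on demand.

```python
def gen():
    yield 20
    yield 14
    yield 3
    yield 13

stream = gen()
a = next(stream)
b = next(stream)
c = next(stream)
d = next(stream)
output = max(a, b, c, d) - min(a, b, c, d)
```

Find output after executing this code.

Step 1: Create generator and consume all values:
  a = next(stream) = 20
  b = next(stream) = 14
  c = next(stream) = 3
  d = next(stream) = 13
Step 2: max = 20, min = 3, output = 20 - 3 = 17.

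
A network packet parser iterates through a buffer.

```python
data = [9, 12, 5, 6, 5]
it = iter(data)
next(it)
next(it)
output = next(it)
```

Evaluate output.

Step 1: Create iterator over [9, 12, 5, 6, 5].
Step 2: next() consumes 9.
Step 3: next() consumes 12.
Step 4: next() returns 5.
Therefore output = 5.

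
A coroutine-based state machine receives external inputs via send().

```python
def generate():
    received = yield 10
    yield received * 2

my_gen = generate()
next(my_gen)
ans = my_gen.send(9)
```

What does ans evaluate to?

Step 1: next(my_gen) advances to first yield, producing 10.
Step 2: send(9) resumes, received = 9.
Step 3: yield received * 2 = 9 * 2 = 18.
Therefore ans = 18.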